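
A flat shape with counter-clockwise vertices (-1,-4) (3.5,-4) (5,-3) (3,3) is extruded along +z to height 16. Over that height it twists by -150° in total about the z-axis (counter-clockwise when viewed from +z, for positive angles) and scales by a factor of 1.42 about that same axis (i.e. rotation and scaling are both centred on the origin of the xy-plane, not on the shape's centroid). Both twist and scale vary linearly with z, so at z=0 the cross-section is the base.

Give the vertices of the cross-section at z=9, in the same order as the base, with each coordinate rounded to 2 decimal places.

t = z/height = 9/16 = 0.5625
s = 1 + (scale-1)·z/height = 1 + (1.42-1)·9/16 = 1.236250
θ = twist·z/height = -150°·9/16 = -84.3750° = -1.472622 rad
cos θ = 0.098017, sin θ = -0.995185 (intermediates below are computed at full precision and shown rounded to 5 d.p.)
v1: (-1,-4) → rotate → (-4.07876,0.60312) → ×s → (-5.04236,0.74560) → (-5.04,0.75)
v2: (3.5,-4) → rotate → (-3.63768,-3.87522) → ×s → (-4.49708,-4.79073) → (-4.50,-4.79)
v3: (5,-3) → rotate → (-2.49547,-5.26998) → ×s → (-3.08502,-6.51501) → (-3.09,-6.52)
v4: (3,3) → rotate → (3.27961,-2.69150) → ×s → (4.05441,-3.32737) → (4.05,-3.33)

Cross-section at z=9: (-5.04,0.75) (-4.50,-4.79) (-3.09,-6.52) (4.05,-3.33)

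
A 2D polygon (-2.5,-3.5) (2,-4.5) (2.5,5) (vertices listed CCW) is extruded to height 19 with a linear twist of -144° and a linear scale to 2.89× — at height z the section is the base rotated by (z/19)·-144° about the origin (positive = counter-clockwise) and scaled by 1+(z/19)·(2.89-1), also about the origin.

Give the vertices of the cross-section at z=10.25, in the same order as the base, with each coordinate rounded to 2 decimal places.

Cross-section at z=10.25: (-7.98,3.43) (-8.02,-5.88) (10.94,-2.78)

t = z/height = 10.25/19 = 0.539474
s = 1 + (scale-1)·z/height = 1 + (2.89-1)·10.25/19 = 2.019605
θ = twist·z/height = -144°·10.25/19 = -77.6842° = -1.355845 rad
cos θ = 0.213300, sin θ = -0.976987 (intermediates below are computed at full precision and shown rounded to 5 d.p.)
v1: (-2.5,-3.5) → rotate → (-3.95270,1.69592) → ×s → (-7.98290,3.42509) → (-7.98,3.43)
v2: (2,-4.5) → rotate → (-3.96984,-2.91382) → ×s → (-8.01751,-5.88477) → (-8.02,-5.88)
v3: (2.5,5) → rotate → (5.41818,-1.37597) → ×s → (10.94259,-2.77891) → (10.94,-2.78)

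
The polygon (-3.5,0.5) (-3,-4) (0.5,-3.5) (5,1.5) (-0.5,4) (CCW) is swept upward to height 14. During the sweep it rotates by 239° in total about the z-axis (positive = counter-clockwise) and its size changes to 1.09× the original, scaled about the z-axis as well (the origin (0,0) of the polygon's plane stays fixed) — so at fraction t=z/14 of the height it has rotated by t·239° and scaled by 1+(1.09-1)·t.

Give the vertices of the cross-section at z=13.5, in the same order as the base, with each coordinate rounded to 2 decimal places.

t = z/height = 13.5/14 = 0.964286
s = 1 + (scale-1)·z/height = 1 + (1.09-1)·13.5/14 = 1.086786
θ = twist·z/height = 239°·13.5/14 = 230.4643° = 4.022361 rad
cos θ = -0.636559, sin θ = -0.771228 (intermediates below are computed at full precision and shown rounded to 5 d.p.)
v1: (-3.5,0.5) → rotate → (2.61357,2.38102) → ×s → (2.84039,2.58766) → (2.84,2.59)
v2: (-3,-4) → rotate → (-1.17523,4.85992) → ×s → (-1.27723,5.28169) → (-1.28,5.28)
v3: (0.5,-3.5) → rotate → (-3.01758,1.84234) → ×s → (-3.27946,2.00223) → (-3.28,2.00)
v4: (5,1.5) → rotate → (-2.02595,-4.81098) → ×s → (-2.20178,-5.22850) → (-2.20,-5.23)
v5: (-0.5,4) → rotate → (3.40319,-2.16062) → ×s → (3.69854,-2.34813) → (3.70,-2.35)

Cross-section at z=13.5: (2.84,2.59) (-1.28,5.28) (-3.28,2.00) (-2.20,-5.23) (3.70,-2.35)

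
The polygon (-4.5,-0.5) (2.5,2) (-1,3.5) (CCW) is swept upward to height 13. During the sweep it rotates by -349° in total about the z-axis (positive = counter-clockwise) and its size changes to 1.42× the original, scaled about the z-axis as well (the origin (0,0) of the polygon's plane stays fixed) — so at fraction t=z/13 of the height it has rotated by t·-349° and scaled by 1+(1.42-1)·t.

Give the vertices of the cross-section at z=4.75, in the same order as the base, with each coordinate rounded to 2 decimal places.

Cross-section at z=4.75: (2.70,4.47) (0.07,-3.69) (3.90,-1.54)

t = z/height = 4.75/13 = 0.365385
s = 1 + (scale-1)·z/height = 1 + (1.42-1)·4.75/13 = 1.153462
θ = twist·z/height = -349°·4.75/13 = -127.5192° = -2.225630 rad
cos θ = -0.609028, sin θ = -0.793149 (intermediates below are computed at full precision and shown rounded to 5 d.p.)
v1: (-4.5,-0.5) → rotate → (2.34405,3.87368) → ×s → (2.70377,4.46815) → (2.70,4.47)
v2: (2.5,2) → rotate → (0.06373,-3.20093) → ×s → (0.07351,-3.69215) → (0.07,-3.69)
v3: (-1,3.5) → rotate → (3.38505,-1.33845) → ×s → (3.90452,-1.54385) → (3.90,-1.54)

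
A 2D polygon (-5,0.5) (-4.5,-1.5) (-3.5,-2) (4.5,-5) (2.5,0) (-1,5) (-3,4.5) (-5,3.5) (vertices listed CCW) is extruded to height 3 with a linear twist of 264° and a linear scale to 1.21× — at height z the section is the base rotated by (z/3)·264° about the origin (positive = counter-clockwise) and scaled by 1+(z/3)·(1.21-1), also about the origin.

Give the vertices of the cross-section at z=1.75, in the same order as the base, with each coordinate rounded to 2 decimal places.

t = z/height = 1.75/3 = 0.583333
s = 1 + (scale-1)·z/height = 1 + (1.21-1)·1.75/3 = 1.122500
θ = twist·z/height = 264°·1.75/3 = 154.0000° = 2.687807 rad
cos θ = -0.898794, sin θ = 0.438371 (intermediates below are computed at full precision and shown rounded to 5 d.p.)
v1: (-5,0.5) → rotate → (4.27478,-2.64125) → ×s → (4.79845,-2.96481) → (4.80,-2.96)
v2: (-4.5,-1.5) → rotate → (4.70213,-0.62448) → ×s → (5.27814,-0.70098) → (5.28,-0.70)
v3: (-3.5,-2) → rotate → (4.02252,0.26329) → ×s → (4.51528,0.29554) → (4.52,0.30)
v4: (4.5,-5) → rotate → (-1.85272,6.46664) → ×s → (-2.07968,7.25880) → (-2.08,7.26)
v5: (2.5,0) → rotate → (-2.24699,1.09593) → ×s → (-2.52224,1.23018) → (-2.52,1.23)
v6: (-1,5) → rotate → (-1.29306,-4.93234) → ×s → (-1.45146,-5.53655) → (-1.45,-5.54)
v7: (-3,4.5) → rotate → (0.72371,-5.35969) → ×s → (0.81237,-6.01625) → (0.81,-6.02)
v8: (-5,3.5) → rotate → (2.95967,-5.33763) → ×s → (3.32223,-5.99150) → (3.32,-5.99)

Cross-section at z=1.75: (4.80,-2.96) (5.28,-0.70) (4.52,0.30) (-2.08,7.26) (-2.52,1.23) (-1.45,-5.54) (0.81,-6.02) (3.32,-5.99)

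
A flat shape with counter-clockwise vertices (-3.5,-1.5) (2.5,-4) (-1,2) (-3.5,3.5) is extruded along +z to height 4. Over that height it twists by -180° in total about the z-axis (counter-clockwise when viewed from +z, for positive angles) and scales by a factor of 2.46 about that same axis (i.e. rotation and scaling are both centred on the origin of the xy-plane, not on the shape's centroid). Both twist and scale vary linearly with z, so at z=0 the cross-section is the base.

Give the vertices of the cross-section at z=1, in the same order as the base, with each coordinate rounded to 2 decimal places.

Cross-section at z=1: (-4.83,1.93) (-1.45,-6.27) (0.97,2.90) (0.00,6.76)

t = z/height = 1/4 = 0.25
s = 1 + (scale-1)·z/height = 1 + (2.46-1)·1/4 = 1.365000
θ = twist·z/height = -180°·1/4 = -45.0000° = -0.785398 rad
cos θ = 0.707107, sin θ = -0.707107 (intermediates below are computed at full precision and shown rounded to 5 d.p.)
v1: (-3.5,-1.5) → rotate → (-3.53553,1.41421) → ×s → (-4.82600,1.93040) → (-4.83,1.93)
v2: (2.5,-4) → rotate → (-1.06066,-4.59619) → ×s → (-1.44780,-6.27380) → (-1.45,-6.27)
v3: (-1,2) → rotate → (0.70711,2.12132) → ×s → (0.96520,2.89560) → (0.97,2.90)
v4: (-3.5,3.5) → rotate → (-0.00000,4.94975) → ×s → (-0.00000,6.75641) → (0.00,6.76)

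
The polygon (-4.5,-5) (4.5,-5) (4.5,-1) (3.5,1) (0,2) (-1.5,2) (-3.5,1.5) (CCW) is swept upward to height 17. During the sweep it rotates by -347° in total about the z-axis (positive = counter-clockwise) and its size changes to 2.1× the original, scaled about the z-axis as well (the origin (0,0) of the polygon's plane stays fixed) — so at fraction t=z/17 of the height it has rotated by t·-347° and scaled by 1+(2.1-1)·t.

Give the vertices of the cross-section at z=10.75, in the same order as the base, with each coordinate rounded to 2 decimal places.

t = z/height = 10.75/17 = 0.632353
s = 1 + (scale-1)·z/height = 1 + (2.1-1)·10.75/17 = 1.695588
θ = twist·z/height = -347°·10.75/17 = -219.4265° = -3.829714 rad
cos θ = -0.772440, sin θ = 0.635087 (intermediates below are computed at full precision and shown rounded to 5 d.p.)
v1: (-4.5,-5) → rotate → (6.65142,1.00431) → ×s → (11.27807,1.70289) → (11.28,1.70)
v2: (4.5,-5) → rotate → (-0.30054,6.72009) → ×s → (-0.50960,11.39451) → (-0.51,11.39)
v3: (4.5,-1) → rotate → (-2.84089,3.63033) → ×s → (-4.81699,6.15555) → (-4.82,6.16)
v4: (3.5,1) → rotate → (-3.33863,1.45037) → ×s → (-5.66094,2.45922) → (-5.66,2.46)
v5: (0,2) → rotate → (-1.27017,-1.54488) → ×s → (-2.15369,-2.61948) → (-2.15,-2.62)
v6: (-1.5,2) → rotate → (-0.11151,-2.49751) → ×s → (-0.18908,-4.23475) → (-0.19,-4.23)
v7: (-3.5,1.5) → rotate → (1.75091,-3.38147) → ×s → (2.96882,-5.73357) → (2.97,-5.73)

Cross-section at z=10.75: (11.28,1.70) (-0.51,11.39) (-4.82,6.16) (-5.66,2.46) (-2.15,-2.62) (-0.19,-4.23) (2.97,-5.73)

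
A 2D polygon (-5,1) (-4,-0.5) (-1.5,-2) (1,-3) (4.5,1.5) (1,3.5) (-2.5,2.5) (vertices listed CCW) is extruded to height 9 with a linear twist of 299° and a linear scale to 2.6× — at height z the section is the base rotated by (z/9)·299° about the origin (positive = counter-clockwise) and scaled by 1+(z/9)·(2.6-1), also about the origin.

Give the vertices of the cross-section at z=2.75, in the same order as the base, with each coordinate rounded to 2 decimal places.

Cross-section at z=2.75: (-1.31,-7.48) (0.89,-5.94) (3.03,-2.16) (4.43,1.59) (-2.39,6.65) (-5.25,1.36) (-3.63,-3.81)

t = z/height = 2.75/9 = 0.305556
s = 1 + (scale-1)·z/height = 1 + (2.6-1)·2.75/9 = 1.488889
θ = twist·z/height = 299°·2.75/9 = 91.3611° = 1.594552 rad
cos θ = -0.023754, sin θ = 0.999718 (intermediates below are computed at full precision and shown rounded to 5 d.p.)
v1: (-5,1) → rotate → (-0.88095,-5.02234) → ×s → (-1.31164,-7.47771) → (-1.31,-7.48)
v2: (-4,-0.5) → rotate → (0.59487,-3.98699) → ×s → (0.88570,-5.93619) → (0.89,-5.94)
v3: (-1.5,-2) → rotate → (2.03507,-1.45207) → ×s → (3.02999,-2.16197) → (3.03,-2.16)
v4: (1,-3) → rotate → (2.97540,1.07098) → ×s → (4.43004,1.59457) → (4.43,1.59)
v5: (4.5,1.5) → rotate → (-1.60647,4.46310) → ×s → (-2.39185,6.64506) → (-2.39,6.65)
v6: (1,3.5) → rotate → (-3.52277,0.91658) → ×s → (-5.24501,1.36469) → (-5.25,1.36)
v7: (-2.5,2.5) → rotate → (-2.43991,-2.55868) → ×s → (-3.63276,-3.80959) → (-3.63,-3.81)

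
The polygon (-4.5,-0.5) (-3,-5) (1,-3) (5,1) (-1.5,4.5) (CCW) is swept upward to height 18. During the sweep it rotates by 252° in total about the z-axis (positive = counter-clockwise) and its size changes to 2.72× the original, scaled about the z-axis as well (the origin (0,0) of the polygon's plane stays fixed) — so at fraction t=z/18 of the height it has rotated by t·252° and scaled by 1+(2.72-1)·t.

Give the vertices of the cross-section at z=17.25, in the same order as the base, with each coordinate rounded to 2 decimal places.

t = z/height = 17.25/18 = 0.958333
s = 1 + (scale-1)·z/height = 1 + (2.72-1)·17.25/18 = 2.648333
θ = twist·z/height = 252°·17.25/18 = 241.5000° = 4.214970 rad
cos θ = -0.477159, sin θ = -0.878817 (intermediates below are computed at full precision and shown rounded to 5 d.p.)
v1: (-4.5,-0.5) → rotate → (1.70781,4.19326) → ×s → (4.52284,11.10514) → (4.52,11.11)
v2: (-3,-5) → rotate → (-2.96261,5.02225) → ×s → (-7.84598,13.30058) → (-7.85,13.30)
v3: (1,-3) → rotate → (-3.11361,0.55266) → ×s → (-8.24588,1.46363) → (-8.25,1.46)
v4: (5,1) → rotate → (-1.50698,-4.87124) → ×s → (-3.99098,-12.90068) → (-3.99,-12.90)
v5: (-1.5,4.5) → rotate → (4.67042,-0.82899) → ×s → (12.36882,-2.19544) → (12.37,-2.20)

Cross-section at z=17.25: (4.52,11.11) (-7.85,13.30) (-8.25,1.46) (-3.99,-12.90) (12.37,-2.20)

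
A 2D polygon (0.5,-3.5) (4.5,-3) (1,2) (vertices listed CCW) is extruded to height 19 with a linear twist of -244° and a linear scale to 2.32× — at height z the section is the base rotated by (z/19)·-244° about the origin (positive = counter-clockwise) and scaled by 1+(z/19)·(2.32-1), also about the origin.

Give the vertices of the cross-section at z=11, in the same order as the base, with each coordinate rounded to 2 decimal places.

Cross-section at z=11: (-4.55,4.26) (-9.50,-0.84) (0.83,-3.86)

t = z/height = 11/19 = 0.578947
s = 1 + (scale-1)·z/height = 1 + (2.32-1)·11/19 = 1.764211
θ = twist·z/height = -244°·11/19 = -141.2632° = -2.465507 rad
cos θ = -0.780028, sin θ = -0.625744 (intermediates below are computed at full precision and shown rounded to 5 d.p.)
v1: (0.5,-3.5) → rotate → (-2.58012,2.41723) → ×s → (-4.55187,4.26450) → (-4.55,4.26)
v2: (4.5,-3) → rotate → (-5.38736,-0.47576) → ×s → (-9.50444,-0.83935) → (-9.50,-0.84)
v3: (1,2) → rotate → (0.47146,-2.18580) → ×s → (0.83176,-3.85621) → (0.83,-3.86)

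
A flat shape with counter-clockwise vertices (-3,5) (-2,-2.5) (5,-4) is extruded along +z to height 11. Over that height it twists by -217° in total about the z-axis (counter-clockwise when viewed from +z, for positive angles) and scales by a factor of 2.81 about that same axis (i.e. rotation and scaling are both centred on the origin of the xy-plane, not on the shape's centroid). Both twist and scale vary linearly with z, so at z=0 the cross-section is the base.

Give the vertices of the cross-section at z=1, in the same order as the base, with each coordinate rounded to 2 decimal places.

Cross-section at z=1: (-1.32,6.66) (-3.18,-1.95) (3.91,-6.35)

t = z/height = 1/11 = 0.0909091
s = 1 + (scale-1)·z/height = 1 + (2.81-1)·1/11 = 1.164545
θ = twist·z/height = -217°·1/11 = -19.7273° = -0.344306 rad
cos θ = 0.941310, sin θ = -0.337543 (intermediates below are computed at full precision and shown rounded to 5 d.p.)
v1: (-3,5) → rotate → (-1.13621,5.71918) → ×s → (-1.32317,6.66025) → (-1.32,6.66)
v2: (-2,-2.5) → rotate → (-2.72648,-1.67819) → ×s → (-3.17511,-1.95433) → (-3.18,-1.95)
v3: (5,-4) → rotate → (3.35638,-5.45296) → ×s → (3.90865,-6.35022) → (3.91,-6.35)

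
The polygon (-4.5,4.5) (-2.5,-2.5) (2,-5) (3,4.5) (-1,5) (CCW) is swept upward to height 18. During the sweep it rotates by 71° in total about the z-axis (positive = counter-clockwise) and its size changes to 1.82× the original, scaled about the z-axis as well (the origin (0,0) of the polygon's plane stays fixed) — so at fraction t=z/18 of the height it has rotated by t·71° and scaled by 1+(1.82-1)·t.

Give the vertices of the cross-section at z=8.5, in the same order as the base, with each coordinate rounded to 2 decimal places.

t = z/height = 8.5/18 = 0.472222
s = 1 + (scale-1)·z/height = 1 + (1.82-1)·8.5/18 = 1.387222
θ = twist·z/height = 71°·8.5/18 = 33.5278° = 0.585170 rad
cos θ = 0.833618, sin θ = 0.552341 (intermediates below are computed at full precision and shown rounded to 5 d.p.)
v1: (-4.5,4.5) → rotate → (-6.23682,1.26575) → ×s → (-8.65185,1.75587) → (-8.65,1.76)
v2: (-2.5,-2.5) → rotate → (-0.70319,-3.46490) → ×s → (-0.97548,-4.80658) → (-0.98,-4.81)
v3: (2,-5) → rotate → (4.42894,-3.06341) → ×s → (6.14393,-4.24963) → (6.14,-4.25)
v4: (3,4.5) → rotate → (0.01532,5.40831) → ×s → (0.02125,7.50252) → (0.02,7.50)
v5: (-1,5) → rotate → (-3.59532,3.61575) → ×s → (-4.98751,5.01585) → (-4.99,5.02)

Cross-section at z=8.5: (-8.65,1.76) (-0.98,-4.81) (6.14,-4.25) (0.02,7.50) (-4.99,5.02)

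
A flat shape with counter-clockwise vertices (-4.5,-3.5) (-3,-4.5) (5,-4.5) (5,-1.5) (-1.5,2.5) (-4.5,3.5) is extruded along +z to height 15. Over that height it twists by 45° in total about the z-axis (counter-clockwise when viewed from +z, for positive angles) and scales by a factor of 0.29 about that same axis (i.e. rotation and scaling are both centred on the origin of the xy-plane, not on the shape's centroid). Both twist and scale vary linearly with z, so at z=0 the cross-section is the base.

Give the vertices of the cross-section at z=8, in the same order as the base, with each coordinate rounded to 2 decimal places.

Cross-section at z=8: (-1.67,-3.12) (-0.57,-3.31) (3.98,-1.29) (3.22,0.41) (-1.48,1.04) (-3.44,0.85)

t = z/height = 8/15 = 0.533333
s = 1 + (scale-1)·z/height = 1 + (0.29-1)·8/15 = 0.621333
θ = twist·z/height = 45°·8/15 = 24.0000° = 0.418879 rad
cos θ = 0.913545, sin θ = 0.406737 (intermediates below are computed at full precision and shown rounded to 5 d.p.)
v1: (-4.5,-3.5) → rotate → (-2.68738,-5.02772) → ×s → (-1.66976,-3.12389) → (-1.67,-3.12)
v2: (-3,-4.5) → rotate → (-0.91032,-5.33116) → ×s → (-0.56561,-3.31243) → (-0.57,-3.31)
v3: (5,-4.5) → rotate → (6.39804,-2.07727) → ×s → (3.97532,-1.29068) → (3.98,-1.29)
v4: (5,-1.5) → rotate → (5.17783,0.66337) → ×s → (3.21716,0.41217) → (3.22,0.41)
v5: (-1.5,2.5) → rotate → (-2.38716,1.67376) → ×s → (-1.48322,1.03996) → (-1.48,1.04)
v6: (-4.5,3.5) → rotate → (-5.53453,1.36709) → ×s → (-3.43879,0.84942) → (-3.44,0.85)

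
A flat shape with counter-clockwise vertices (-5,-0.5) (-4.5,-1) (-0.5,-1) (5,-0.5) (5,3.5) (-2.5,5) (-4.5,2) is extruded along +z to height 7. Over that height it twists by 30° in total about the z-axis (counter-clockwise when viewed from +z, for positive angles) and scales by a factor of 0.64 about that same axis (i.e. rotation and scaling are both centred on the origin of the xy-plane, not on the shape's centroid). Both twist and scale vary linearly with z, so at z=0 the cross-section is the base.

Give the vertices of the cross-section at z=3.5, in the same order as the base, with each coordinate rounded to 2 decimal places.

Cross-section at z=3.5: (-3.85,-1.46) (-3.35,-1.75) (-0.18,-0.90) (4.07,0.67) (3.22,3.83) (-3.04,3.43) (-3.99,0.63)

t = z/height = 3.5/7 = 0.5
s = 1 + (scale-1)·z/height = 1 + (0.64-1)·3.5/7 = 0.820000
θ = twist·z/height = 30°·3.5/7 = 15.0000° = 0.261799 rad
cos θ = 0.965926, sin θ = 0.258819 (intermediates below are computed at full precision and shown rounded to 5 d.p.)
v1: (-5,-0.5) → rotate → (-4.70022,-1.77706) → ×s → (-3.85418,-1.45719) → (-3.85,-1.46)
v2: (-4.5,-1) → rotate → (-4.08785,-2.13061) → ×s → (-3.35203,-1.74710) → (-3.35,-1.75)
v3: (-0.5,-1) → rotate → (-0.22414,-1.09534) → ×s → (-0.18380,-0.89817) → (-0.18,-0.90)
v4: (5,-0.5) → rotate → (4.95904,0.81113) → ×s → (4.06641,0.66513) → (4.07,0.67)
v5: (5,3.5) → rotate → (3.92376,4.67484) → ×s → (3.21749,3.83337) → (3.22,3.83)
v6: (-2.5,5) → rotate → (-3.70891,4.18258) → ×s → (-3.04131,3.42972) → (-3.04,3.43)
v7: (-4.5,2) → rotate → (-4.86430,0.76717) → ×s → (-3.98873,0.62908) → (-3.99,0.63)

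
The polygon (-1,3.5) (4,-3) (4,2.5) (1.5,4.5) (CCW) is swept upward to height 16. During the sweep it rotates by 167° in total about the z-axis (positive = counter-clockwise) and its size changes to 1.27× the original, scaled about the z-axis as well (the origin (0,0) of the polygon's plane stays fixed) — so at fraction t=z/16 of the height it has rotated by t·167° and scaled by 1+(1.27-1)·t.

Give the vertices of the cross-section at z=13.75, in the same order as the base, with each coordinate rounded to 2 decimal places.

t = z/height = 13.75/16 = 0.859375
s = 1 + (scale-1)·z/height = 1 + (1.27-1)·13.75/16 = 1.232031
θ = twist·z/height = 167°·13.75/16 = 143.5156° = 2.504820 rad
cos θ = -0.804019, sin θ = 0.594604 (intermediates below are computed at full precision and shown rounded to 5 d.p.)
v1: (-1,3.5) → rotate → (-1.27709,-3.40867) → ×s → (-1.57342,-4.19959) → (-1.57,-4.20)
v2: (4,-3) → rotate → (-1.43227,4.79047) → ×s → (-1.76460,5.90201) → (-1.76,5.90)
v3: (4,2.5) → rotate → (-4.70259,0.36837) → ×s → (-5.79373,0.45384) → (-5.79,0.45)
v4: (1.5,4.5) → rotate → (-3.88174,-2.72618) → ×s → (-4.78243,-3.35874) → (-4.78,-3.36)

Cross-section at z=13.75: (-1.57,-4.20) (-1.76,5.90) (-5.79,0.45) (-4.78,-3.36)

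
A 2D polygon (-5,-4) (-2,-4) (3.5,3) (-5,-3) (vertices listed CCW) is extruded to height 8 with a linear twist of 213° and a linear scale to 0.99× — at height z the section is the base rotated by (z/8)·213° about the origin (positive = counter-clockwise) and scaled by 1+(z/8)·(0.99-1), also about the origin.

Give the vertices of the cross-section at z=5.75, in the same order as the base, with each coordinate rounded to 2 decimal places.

t = z/height = 5.75/8 = 0.71875
s = 1 + (scale-1)·z/height = 1 + (0.99-1)·5.75/8 = 0.992813
θ = twist·z/height = 213°·5.75/8 = 153.0938° = 2.671990 rad
cos θ = -0.891748, sin θ = 0.452532 (intermediates below are computed at full precision and shown rounded to 5 d.p.)
v1: (-5,-4) → rotate → (6.26887,1.30433) → ×s → (6.22381,1.29496) → (6.22,1.29)
v2: (-2,-4) → rotate → (3.59362,2.66193) → ×s → (3.56780,2.64280) → (3.57,2.64)
v3: (3.5,3) → rotate → (-4.47871,-1.09138) → ×s → (-4.44652,-1.08354) → (-4.45,-1.08)
v4: (-5,-3) → rotate → (5.81634,0.41258) → ×s → (5.77453,0.40962) → (5.77,0.41)

Cross-section at z=5.75: (6.22,1.29) (3.57,2.64) (-4.45,-1.08) (5.77,0.41)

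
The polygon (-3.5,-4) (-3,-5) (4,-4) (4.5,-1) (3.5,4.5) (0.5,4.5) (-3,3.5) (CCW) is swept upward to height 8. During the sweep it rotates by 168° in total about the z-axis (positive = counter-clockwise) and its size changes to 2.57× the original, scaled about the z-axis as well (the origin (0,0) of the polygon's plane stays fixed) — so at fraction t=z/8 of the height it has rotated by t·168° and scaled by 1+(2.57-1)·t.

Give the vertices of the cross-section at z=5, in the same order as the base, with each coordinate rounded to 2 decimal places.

Cross-section at z=5: (9.45,-4.65) (11.11,-3.18) (5.60,9.71) (-0.39,9.12) (-10.41,4.39) (-8.87,-1.35) (-5.16,-7.54)

t = z/height = 5/8 = 0.625
s = 1 + (scale-1)·z/height = 1 + (2.57-1)·5/8 = 1.981250
θ = twist·z/height = 168°·5/8 = 105.0000° = 1.832596 rad
cos θ = -0.258819, sin θ = 0.965926 (intermediates below are computed at full precision and shown rounded to 5 d.p.)
v1: (-3.5,-4) → rotate → (4.76957,-2.34546) → ×s → (9.44971,-4.64695) → (9.45,-4.65)
v2: (-3,-5) → rotate → (5.60609,-1.60368) → ×s → (11.10706,-3.17730) → (11.11,-3.18)
v3: (4,-4) → rotate → (2.82843,4.89898) → ×s → (5.60382,9.70610) → (5.60,9.71)
v4: (4.5,-1) → rotate → (-0.19876,4.60549) → ×s → (-0.39379,9.12462) → (-0.39,9.12)
v5: (3.5,4.5) → rotate → (-5.25253,2.21605) → ×s → (-10.40658,4.39056) → (-10.41,4.39)
v6: (0.5,4.5) → rotate → (-4.47608,-0.68172) → ×s → (-8.86823,-1.35066) → (-8.87,-1.35)
v7: (-3,3.5) → rotate → (-2.60428,-3.80364) → ×s → (-5.15974,-7.53597) → (-5.16,-7.54)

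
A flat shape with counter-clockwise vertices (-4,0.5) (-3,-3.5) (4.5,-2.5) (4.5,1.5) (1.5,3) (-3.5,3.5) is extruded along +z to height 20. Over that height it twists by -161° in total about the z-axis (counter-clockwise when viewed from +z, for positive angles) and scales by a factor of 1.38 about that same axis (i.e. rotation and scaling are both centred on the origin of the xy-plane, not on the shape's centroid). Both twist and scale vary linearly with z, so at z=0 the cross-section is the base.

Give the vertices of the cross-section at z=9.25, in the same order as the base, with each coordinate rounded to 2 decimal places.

t = z/height = 9.25/20 = 0.4625
s = 1 + (scale-1)·z/height = 1 + (1.38-1)·9.25/20 = 1.175750
θ = twist·z/height = -161°·9.25/20 = -74.4625° = -1.299616 rad
cos θ = 0.267869, sin θ = -0.963455 (intermediates below are computed at full precision and shown rounded to 5 d.p.)
v1: (-4,0.5) → rotate → (-0.58975,3.98776) → ×s → (-0.69340,4.68860) → (-0.69,4.69)
v2: (-3,-3.5) → rotate → (-4.17570,1.95282) → ×s → (-4.90958,2.29603) → (-4.91,2.30)
v3: (4.5,-2.5) → rotate → (-1.20323,-5.00522) → ×s → (-1.41470,-5.88489) → (-1.41,-5.88)
v4: (4.5,1.5) → rotate → (2.65059,-3.93375) → ×s → (3.11644,-4.62510) → (3.12,-4.63)
v5: (1.5,3) → rotate → (3.29217,-0.64158) → ×s → (3.87077,-0.75433) → (3.87,-0.75)
v6: (-3.5,3.5) → rotate → (2.43455,4.30964) → ×s → (2.86242,5.06705) → (2.86,5.07)

Cross-section at z=9.25: (-0.69,4.69) (-4.91,2.30) (-1.41,-5.88) (3.12,-4.63) (3.87,-0.75) (2.86,5.07)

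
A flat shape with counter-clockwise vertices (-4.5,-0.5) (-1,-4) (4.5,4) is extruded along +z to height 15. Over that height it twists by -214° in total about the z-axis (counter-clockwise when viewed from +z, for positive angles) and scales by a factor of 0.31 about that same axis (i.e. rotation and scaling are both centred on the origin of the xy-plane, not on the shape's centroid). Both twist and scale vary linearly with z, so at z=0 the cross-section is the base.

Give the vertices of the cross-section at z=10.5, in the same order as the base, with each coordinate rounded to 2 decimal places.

t = z/height = 10.5/15 = 0.7
s = 1 + (scale-1)·z/height = 1 + (0.31-1)·10.5/15 = 0.517000
θ = twist·z/height = -214°·10.5/15 = -149.8000° = -2.614503 rad
cos θ = -0.864275, sin θ = -0.503020 (intermediates below are computed at full precision and shown rounded to 5 d.p.)
v1: (-4.5,-0.5) → rotate → (3.63773,2.69573) → ×s → (1.88070,1.39369) → (1.88,1.39)
v2: (-1,-4) → rotate → (-1.14780,3.96012) → ×s → (-0.59342,2.04738) → (-0.59,2.05)
v3: (4.5,4) → rotate → (-1.87716,-5.72069) → ×s → (-0.97049,-2.95760) → (-0.97,-2.96)

Cross-section at z=10.5: (1.88,1.39) (-0.59,2.05) (-0.97,-2.96)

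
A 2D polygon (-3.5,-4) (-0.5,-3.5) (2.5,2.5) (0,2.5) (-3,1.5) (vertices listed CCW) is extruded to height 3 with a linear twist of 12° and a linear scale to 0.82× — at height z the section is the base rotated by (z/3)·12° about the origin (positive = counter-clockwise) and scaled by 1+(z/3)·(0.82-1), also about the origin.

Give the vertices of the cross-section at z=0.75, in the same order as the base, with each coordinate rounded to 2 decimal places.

Cross-section at z=0.75: (-3.14,-3.99) (-0.30,-3.36) (2.26,2.51) (-0.12,2.38) (-2.94,1.28)

t = z/height = 0.75/3 = 0.25
s = 1 + (scale-1)·z/height = 1 + (0.82-1)·0.75/3 = 0.955000
θ = twist·z/height = 12°·0.75/3 = 3.0000° = 0.052360 rad
cos θ = 0.998630, sin θ = 0.052336 (intermediates below are computed at full precision and shown rounded to 5 d.p.)
v1: (-3.5,-4) → rotate → (-3.28586,-4.17769) → ×s → (-3.13800,-3.98970) → (-3.14,-3.99)
v2: (-0.5,-3.5) → rotate → (-0.31614,-3.52137) → ×s → (-0.30191,-3.36291) → (-0.30,-3.36)
v3: (2.5,2.5) → rotate → (2.36573,2.62741) → ×s → (2.25928,2.50918) → (2.26,2.51)
v4: (0,2.5) → rotate → (-0.13084,2.49657) → ×s → (-0.12495,2.38423) → (-0.12,2.38)
v5: (-3,1.5) → rotate → (-3.07439,1.34094) → ×s → (-2.93604,1.28059) → (-2.94,1.28)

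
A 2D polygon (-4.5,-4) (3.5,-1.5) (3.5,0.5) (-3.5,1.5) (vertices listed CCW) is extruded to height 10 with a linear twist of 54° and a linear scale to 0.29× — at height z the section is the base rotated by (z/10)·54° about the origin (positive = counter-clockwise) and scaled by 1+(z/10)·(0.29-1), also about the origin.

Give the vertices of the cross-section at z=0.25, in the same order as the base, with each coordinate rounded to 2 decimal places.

Cross-section at z=0.25: (-4.33,-4.03) (3.47,-1.39) (3.43,0.57) (-3.47,1.39)

t = z/height = 0.25/10 = 0.025
s = 1 + (scale-1)·z/height = 1 + (0.29-1)·0.25/10 = 0.982250
θ = twist·z/height = 54°·0.25/10 = 1.3500° = 0.023562 rad
cos θ = 0.999722, sin θ = 0.023560 (intermediates below are computed at full precision and shown rounded to 5 d.p.)
v1: (-4.5,-4) → rotate → (-4.40451,-4.10491) → ×s → (-4.32633,-4.03205) → (-4.33,-4.03)
v2: (3.5,-1.5) → rotate → (3.53437,-1.41712) → ×s → (3.47163,-1.39197) → (3.47,-1.39)
v3: (3.5,0.5) → rotate → (3.48725,0.58232) → ×s → (3.42535,0.57198) → (3.43,0.57)
v4: (-3.5,1.5) → rotate → (-3.53437,1.41712) → ×s → (-3.47163,1.39197) → (-3.47,1.39)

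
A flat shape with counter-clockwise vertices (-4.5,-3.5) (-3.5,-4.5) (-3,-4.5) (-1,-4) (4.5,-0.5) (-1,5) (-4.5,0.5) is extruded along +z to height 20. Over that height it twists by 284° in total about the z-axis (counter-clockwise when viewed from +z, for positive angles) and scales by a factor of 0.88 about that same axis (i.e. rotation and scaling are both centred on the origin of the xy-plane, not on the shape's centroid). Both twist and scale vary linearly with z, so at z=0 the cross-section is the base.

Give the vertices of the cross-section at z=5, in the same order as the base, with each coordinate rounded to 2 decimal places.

t = z/height = 5/20 = 0.25
s = 1 + (scale-1)·z/height = 1 + (0.88-1)·5/20 = 0.970000
θ = twist·z/height = 284°·5/20 = 71.0000° = 1.239184 rad
cos θ = 0.325568, sin θ = 0.945519 (intermediates below are computed at full precision and shown rounded to 5 d.p.)
v1: (-4.5,-3.5) → rotate → (1.84426,-5.39432) → ×s → (1.78893,-5.23249) → (1.79,-5.23)
v2: (-3.5,-4.5) → rotate → (3.11535,-4.77437) → ×s → (3.02188,-4.63114) → (3.02,-4.63)
v3: (-3,-4.5) → rotate → (3.27813,-4.30161) → ×s → (3.17979,-4.17256) → (3.18,-4.17)
v4: (-1,-4) → rotate → (3.45651,-2.24779) → ×s → (3.35281,-2.18036) → (3.35,-2.18)
v5: (4.5,-0.5) → rotate → (1.93782,4.09205) → ×s → (1.87968,3.96929) → (1.88,3.97)
v6: (-1,5) → rotate → (-5.05316,0.68232) → ×s → (-4.90157,0.66185) → (-4.90,0.66)
v7: (-4.5,0.5) → rotate → (-1.93782,-4.09205) → ×s → (-1.87968,-3.96929) → (-1.88,-3.97)

Cross-section at z=5: (1.79,-5.23) (3.02,-4.63) (3.18,-4.17) (3.35,-2.18) (1.88,3.97) (-4.90,0.66) (-1.88,-3.97)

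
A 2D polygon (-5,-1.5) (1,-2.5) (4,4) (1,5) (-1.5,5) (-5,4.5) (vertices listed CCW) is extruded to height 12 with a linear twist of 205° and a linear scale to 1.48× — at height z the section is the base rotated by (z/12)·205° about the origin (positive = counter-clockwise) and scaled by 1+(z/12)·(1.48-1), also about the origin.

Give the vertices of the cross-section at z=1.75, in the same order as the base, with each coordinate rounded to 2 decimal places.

t = z/height = 1.75/12 = 0.145833
s = 1 + (scale-1)·z/height = 1 + (1.48-1)·1.75/12 = 1.070000
θ = twist·z/height = 205°·1.75/12 = 29.8958° = 0.521781 rad
cos θ = 0.866933, sin θ = 0.498425 (intermediates below are computed at full precision and shown rounded to 5 d.p.)
v1: (-5,-1.5) → rotate → (-3.58703,-3.79252) → ×s → (-3.83812,-4.05800) → (-3.84,-4.06)
v2: (1,-2.5) → rotate → (2.11299,-1.66891) → ×s → (2.26090,-1.78573) → (2.26,-1.79)
v3: (4,4) → rotate → (1.47403,5.46143) → ×s → (1.57722,5.84373) → (1.58,5.84)
v4: (1,5) → rotate → (-1.62519,4.83309) → ×s → (-1.73895,5.17141) → (-1.74,5.17)
v5: (-1.5,5) → rotate → (-3.79252,3.58703) → ×s → (-4.05800,3.83812) → (-4.06,3.84)
v6: (-5,4.5) → rotate → (-6.57758,1.40908) → ×s → (-7.03801,1.50771) → (-7.04,1.51)

Cross-section at z=1.75: (-3.84,-4.06) (2.26,-1.79) (1.58,5.84) (-1.74,5.17) (-4.06,3.84) (-7.04,1.51)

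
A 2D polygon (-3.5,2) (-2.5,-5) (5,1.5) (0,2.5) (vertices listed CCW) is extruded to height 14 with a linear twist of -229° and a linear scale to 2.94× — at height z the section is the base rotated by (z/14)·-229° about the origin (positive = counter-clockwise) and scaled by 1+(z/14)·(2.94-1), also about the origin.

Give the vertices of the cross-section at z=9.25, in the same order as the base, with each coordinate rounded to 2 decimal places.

Cross-section at z=9.25: (9.20,-0.17) (-0.47,12.75) (-8.36,-8.48) (2.74,-5.00)

t = z/height = 9.25/14 = 0.660714
s = 1 + (scale-1)·z/height = 1 + (2.94-1)·9.25/14 = 2.281786
θ = twist·z/height = -229°·9.25/14 = -151.3036° = -2.640745 rad
cos θ = -0.877176, sin θ = -0.480169 (intermediates below are computed at full precision and shown rounded to 5 d.p.)
v1: (-3.5,2) → rotate → (4.03045,-0.07376) → ×s → (9.19663,-0.16831) → (9.20,-0.17)
v2: (-2.5,-5) → rotate → (-0.20790,5.58630) → ×s → (-0.47439,12.74675) → (-0.47,12.75)
v3: (5,1.5) → rotate → (-3.66563,-3.71661) → ×s → (-8.36418,-8.48050) → (-8.36,-8.48)
v4: (0,2.5) → rotate → (1.20042,-2.19294) → ×s → (2.73911,-5.00382) → (2.74,-5.00)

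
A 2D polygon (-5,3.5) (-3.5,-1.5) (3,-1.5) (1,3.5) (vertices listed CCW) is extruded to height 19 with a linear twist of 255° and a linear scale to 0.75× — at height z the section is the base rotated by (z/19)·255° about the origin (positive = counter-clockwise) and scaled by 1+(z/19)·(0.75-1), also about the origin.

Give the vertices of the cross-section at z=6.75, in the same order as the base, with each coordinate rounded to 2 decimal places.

t = z/height = 6.75/19 = 0.355263
s = 1 + (scale-1)·z/height = 1 + (0.75-1)·6.75/19 = 0.911184
θ = twist·z/height = 255°·6.75/19 = 90.5921° = 1.581131 rad
cos θ = -0.010334, sin θ = 0.999947 (intermediates below are computed at full precision and shown rounded to 5 d.p.)
v1: (-5,3.5) → rotate → (-3.44814,-5.03590) → ×s → (-3.14189,-4.58863) → (-3.14,-4.59)
v2: (-3.5,-1.5) → rotate → (1.53609,-3.48431) → ×s → (1.39966,-3.17485) → (1.40,-3.17)
v3: (3,-1.5) → rotate → (1.46892,3.01534) → ×s → (1.33845,2.74753) → (1.34,2.75)
v4: (1,3.5) → rotate → (-3.51015,0.96378) → ×s → (-3.19839,0.87818) → (-3.20,0.88)

Cross-section at z=6.75: (-3.14,-4.59) (1.40,-3.17) (1.34,2.75) (-3.20,0.88)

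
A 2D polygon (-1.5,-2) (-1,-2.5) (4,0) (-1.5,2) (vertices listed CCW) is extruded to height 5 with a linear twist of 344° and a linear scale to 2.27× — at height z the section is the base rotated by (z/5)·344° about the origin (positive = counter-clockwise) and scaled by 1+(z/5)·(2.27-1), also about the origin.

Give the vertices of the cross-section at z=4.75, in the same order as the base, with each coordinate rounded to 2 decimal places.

t = z/height = 4.75/5 = 0.95
s = 1 + (scale-1)·z/height = 1 + (2.27-1)·4.75/5 = 2.206500
θ = twist·z/height = 344°·4.75/5 = 326.8000° = 5.703736 rad
cos θ = 0.836764, sin θ = -0.547563 (intermediates below are computed at full precision and shown rounded to 5 d.p.)
v1: (-1.5,-2) → rotate → (-2.35027,-0.85218) → ×s → (-5.18588,-1.88034) → (-5.19,-1.88)
v2: (-1,-2.5) → rotate → (-2.20567,-1.54435) → ×s → (-4.86682,-3.40760) → (-4.87,-3.41)
v3: (4,0) → rotate → (3.34706,-2.19025) → ×s → (7.38528,-4.83279) → (7.39,-4.83)
v4: (-1.5,2) → rotate → (-0.16002,2.49487) → ×s → (-0.35308,5.50494) → (-0.35,5.50)

Cross-section at z=4.75: (-5.19,-1.88) (-4.87,-3.41) (7.39,-4.83) (-0.35,5.50)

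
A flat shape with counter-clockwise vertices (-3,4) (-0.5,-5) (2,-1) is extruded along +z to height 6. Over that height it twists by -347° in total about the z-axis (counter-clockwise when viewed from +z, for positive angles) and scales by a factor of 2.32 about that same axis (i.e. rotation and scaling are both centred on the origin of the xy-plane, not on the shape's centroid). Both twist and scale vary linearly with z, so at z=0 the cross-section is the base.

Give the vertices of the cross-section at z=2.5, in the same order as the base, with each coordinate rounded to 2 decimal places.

Cross-section at z=2.5: (7.38,-2.36) (-3.86,6.77) (-3.42,-0.53)

t = z/height = 2.5/6 = 0.416667
s = 1 + (scale-1)·z/height = 1 + (2.32-1)·2.5/6 = 1.550000
θ = twist·z/height = -347°·2.5/6 = -144.5833° = -2.523455 rad
cos θ = -0.814959, sin θ = -0.579518 (intermediates below are computed at full precision and shown rounded to 5 d.p.)
v1: (-3,4) → rotate → (4.76295,-1.52128) → ×s → (7.38257,-2.35799) → (7.38,-2.36)
v2: (-0.5,-5) → rotate → (-2.49011,4.36456) → ×s → (-3.85967,6.76506) → (-3.86,6.77)
v3: (2,-1) → rotate → (-2.20944,-0.34408) → ×s → (-3.42463,-0.53332) → (-3.42,-0.53)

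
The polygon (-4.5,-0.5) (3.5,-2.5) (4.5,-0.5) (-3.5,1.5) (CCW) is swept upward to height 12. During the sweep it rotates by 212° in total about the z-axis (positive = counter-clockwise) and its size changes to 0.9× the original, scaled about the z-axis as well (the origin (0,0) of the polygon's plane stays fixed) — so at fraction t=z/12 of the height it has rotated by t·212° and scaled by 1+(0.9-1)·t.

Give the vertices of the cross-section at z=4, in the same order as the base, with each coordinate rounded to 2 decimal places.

Cross-section at z=4: (-0.98,-4.26) (3.40,2.39) (1.90,3.94) (-2.49,-2.71)

t = z/height = 4/12 = 0.333333
s = 1 + (scale-1)·z/height = 1 + (0.9-1)·4/12 = 0.966667
θ = twist·z/height = 212°·4/12 = 70.6667° = 1.233366 rad
cos θ = 0.331063, sin θ = 0.943609 (intermediates below are computed at full precision and shown rounded to 5 d.p.)
v1: (-4.5,-0.5) → rotate → (-1.01798,-4.41177) → ×s → (-0.98405,-4.26471) → (-0.98,-4.26)
v2: (3.5,-2.5) → rotate → (3.51774,2.47497) → ×s → (3.40049,2.39247) → (3.40,2.39)
v3: (4.5,-0.5) → rotate → (1.96159,4.08071) → ×s → (1.89620,3.94468) → (1.90,3.94)
v4: (-3.5,1.5) → rotate → (-2.57413,-2.80603) → ×s → (-2.48833,-2.71250) → (-2.49,-2.71)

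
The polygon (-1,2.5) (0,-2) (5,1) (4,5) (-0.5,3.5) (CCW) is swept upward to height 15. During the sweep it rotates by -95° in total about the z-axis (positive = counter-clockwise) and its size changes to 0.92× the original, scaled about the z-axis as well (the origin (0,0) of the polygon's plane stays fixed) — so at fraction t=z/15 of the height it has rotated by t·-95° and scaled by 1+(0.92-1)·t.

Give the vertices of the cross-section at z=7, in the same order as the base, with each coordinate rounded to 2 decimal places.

Cross-section at z=7: (0.99,2.39) (-1.35,-1.38) (4.12,-2.68) (6.12,0.75) (2.01,2.75)

t = z/height = 7/15 = 0.466667
s = 1 + (scale-1)·z/height = 1 + (0.92-1)·7/15 = 0.962667
θ = twist·z/height = -95°·7/15 = -44.3333° = -0.773763 rad
cos θ = 0.715286, sin θ = -0.698832 (intermediates below are computed at full precision and shown rounded to 5 d.p.)
v1: (-1,2.5) → rotate → (1.03179,2.48705) → ×s → (0.99327,2.39420) → (0.99,2.39)
v2: (0,-2) → rotate → (-1.39766,-1.43057) → ×s → (-1.34548,-1.37716) → (-1.35,-1.38)
v3: (5,1) → rotate → (4.27526,-2.77887) → ×s → (4.11565,-2.67513) → (4.12,-2.68)
v4: (4,5) → rotate → (6.35530,0.78111) → ×s → (6.11804,0.75194) → (6.12,0.75)
v5: (-0.5,3.5) → rotate → (2.08827,2.85292) → ×s → (2.01031,2.74641) → (2.01,2.75)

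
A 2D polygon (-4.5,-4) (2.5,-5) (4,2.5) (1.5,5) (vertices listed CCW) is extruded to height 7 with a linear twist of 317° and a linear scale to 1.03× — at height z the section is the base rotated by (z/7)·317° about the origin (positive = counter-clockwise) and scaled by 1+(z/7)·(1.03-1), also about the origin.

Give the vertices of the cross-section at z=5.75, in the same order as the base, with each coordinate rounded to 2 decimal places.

t = z/height = 5.75/7 = 0.821429
s = 1 + (scale-1)·z/height = 1 + (1.03-1)·5.75/7 = 1.024643
θ = twist·z/height = 317°·5.75/7 = 260.3929° = 4.544713 rad
cos θ = -0.166892, sin θ = -0.985975 (intermediates below are computed at full precision and shown rounded to 5 d.p.)
v1: (-4.5,-4) → rotate → (-3.19289,5.10446) → ×s → (-3.27157,5.23024) → (-3.27,5.23)
v2: (2.5,-5) → rotate → (-5.34711,-1.63048) → ×s → (-5.47887,-1.67066) → (-5.48,-1.67)
v3: (4,2.5) → rotate → (1.79737,-4.36113) → ×s → (1.84166,-4.46860) → (1.84,-4.47)
v4: (1.5,5) → rotate → (4.67954,-2.31342) → ×s → (4.79486,-2.37043) → (4.79,-2.37)

Cross-section at z=5.75: (-3.27,5.23) (-5.48,-1.67) (1.84,-4.47) (4.79,-2.37)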